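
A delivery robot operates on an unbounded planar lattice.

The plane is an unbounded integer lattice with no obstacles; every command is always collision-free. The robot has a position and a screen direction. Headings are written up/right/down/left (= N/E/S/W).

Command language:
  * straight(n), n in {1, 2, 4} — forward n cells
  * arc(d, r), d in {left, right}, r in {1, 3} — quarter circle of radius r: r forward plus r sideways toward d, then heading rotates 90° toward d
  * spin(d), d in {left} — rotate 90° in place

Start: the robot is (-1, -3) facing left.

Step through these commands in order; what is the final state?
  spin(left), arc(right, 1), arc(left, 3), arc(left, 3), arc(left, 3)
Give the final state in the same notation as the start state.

t0: (-1, -3) facing left
t=1 spin(left) ⇒ (-1, -3) facing down
t=2 arc(right, 1) ⇒ (-2, -4) facing left
t=3 arc(left, 3) ⇒ (-5, -7) facing down
t=4 arc(left, 3) ⇒ (-2, -10) facing right
t=5 arc(left, 3) ⇒ (1, -7) facing up

(1, -7) facing up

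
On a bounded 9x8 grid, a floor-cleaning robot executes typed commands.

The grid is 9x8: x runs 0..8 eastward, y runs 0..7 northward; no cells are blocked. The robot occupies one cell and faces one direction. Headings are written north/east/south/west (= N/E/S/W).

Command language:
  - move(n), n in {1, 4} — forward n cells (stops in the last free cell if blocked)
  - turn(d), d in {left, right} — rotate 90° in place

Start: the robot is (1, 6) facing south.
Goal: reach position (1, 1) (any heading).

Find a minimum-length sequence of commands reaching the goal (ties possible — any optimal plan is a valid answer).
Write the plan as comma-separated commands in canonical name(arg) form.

move(4), move(1)

t0: (1, 6) facing south
step 1 (move(4)): (1, 2) facing south
step 2 (move(1)): (1, 1) facing south
minimal: 2 command(s), checked below 2.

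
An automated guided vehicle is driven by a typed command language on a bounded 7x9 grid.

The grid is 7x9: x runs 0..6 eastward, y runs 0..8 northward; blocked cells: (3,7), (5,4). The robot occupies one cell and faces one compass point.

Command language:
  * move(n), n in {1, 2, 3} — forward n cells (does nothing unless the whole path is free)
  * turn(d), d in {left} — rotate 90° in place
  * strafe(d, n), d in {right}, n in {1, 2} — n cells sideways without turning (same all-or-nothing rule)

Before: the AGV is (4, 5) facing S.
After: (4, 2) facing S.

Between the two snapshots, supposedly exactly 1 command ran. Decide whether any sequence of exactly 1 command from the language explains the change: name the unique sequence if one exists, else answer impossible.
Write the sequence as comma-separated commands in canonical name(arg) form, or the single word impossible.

move(3)

key: still facing S — the one step turns nothing
start: (4, 5) facing S
1. move(3) → (4, 2) facing S
no other 1-command option fits: unique.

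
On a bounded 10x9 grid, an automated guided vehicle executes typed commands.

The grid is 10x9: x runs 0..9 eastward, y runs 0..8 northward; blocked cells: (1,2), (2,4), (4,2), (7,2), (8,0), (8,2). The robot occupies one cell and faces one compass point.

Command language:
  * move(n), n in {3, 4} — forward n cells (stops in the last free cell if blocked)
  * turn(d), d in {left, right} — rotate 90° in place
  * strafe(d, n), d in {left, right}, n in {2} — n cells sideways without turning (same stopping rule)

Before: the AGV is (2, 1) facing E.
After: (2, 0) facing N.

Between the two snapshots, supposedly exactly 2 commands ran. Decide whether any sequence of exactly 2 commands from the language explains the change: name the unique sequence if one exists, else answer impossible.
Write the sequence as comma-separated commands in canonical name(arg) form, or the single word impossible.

key: strafe(right, 2) runs into the grid edge before its full distance
begin: (2, 1) facing E
1. strafe(right, 2) → (2, 0) facing E
2. turn(left) → (2, 0) facing N
no other 2-command option fits: unique.

strafe(right, 2), turn(left)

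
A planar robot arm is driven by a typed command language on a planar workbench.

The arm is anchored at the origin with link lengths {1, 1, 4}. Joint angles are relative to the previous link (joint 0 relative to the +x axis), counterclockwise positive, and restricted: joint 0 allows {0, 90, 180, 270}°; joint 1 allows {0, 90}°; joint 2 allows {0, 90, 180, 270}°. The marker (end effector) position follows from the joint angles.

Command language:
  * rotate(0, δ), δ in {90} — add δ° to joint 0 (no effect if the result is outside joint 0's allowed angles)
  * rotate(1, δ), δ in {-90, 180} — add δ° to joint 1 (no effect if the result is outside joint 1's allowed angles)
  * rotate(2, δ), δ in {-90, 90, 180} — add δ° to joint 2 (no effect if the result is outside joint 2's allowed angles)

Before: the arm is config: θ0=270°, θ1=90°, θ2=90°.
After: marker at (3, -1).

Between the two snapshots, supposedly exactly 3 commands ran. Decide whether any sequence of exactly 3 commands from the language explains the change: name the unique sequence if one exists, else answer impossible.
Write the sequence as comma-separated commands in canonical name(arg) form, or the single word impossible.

rotate(0, 90), rotate(0, 90), rotate(0, 90)

begin: config: θ0=270°, θ1=90°, θ2=90°
step 1 (rotate(0, 90)): config: θ0=0°, θ1=90°, θ2=90°
step 2 (rotate(0, 90)): config: θ0=90°, θ1=90°, θ2=90°
step 3 (rotate(0, 90)): config: θ0=180°, θ1=90°, θ2=90°
uniquely the one of 216 3-step routes that fits.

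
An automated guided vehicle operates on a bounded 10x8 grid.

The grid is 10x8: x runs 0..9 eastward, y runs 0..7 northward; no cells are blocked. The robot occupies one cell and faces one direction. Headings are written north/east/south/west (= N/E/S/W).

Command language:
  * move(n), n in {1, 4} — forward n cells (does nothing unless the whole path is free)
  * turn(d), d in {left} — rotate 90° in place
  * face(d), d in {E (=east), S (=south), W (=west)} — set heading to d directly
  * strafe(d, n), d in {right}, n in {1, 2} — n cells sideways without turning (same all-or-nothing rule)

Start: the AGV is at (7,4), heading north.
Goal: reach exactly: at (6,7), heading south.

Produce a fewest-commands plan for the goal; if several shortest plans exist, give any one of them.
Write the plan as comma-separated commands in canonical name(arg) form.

initial: at (7,4), heading north
1. face(W) → at (7,4), heading west
2. move(1) → at (6,4), heading west
3. strafe(right, 1) → at (6,5), heading west
4. strafe(right, 2) → at (6,7), heading west
5. turn(left) → at (6,7), heading south
no 4-step plan works, so 5 is optimal.

face(W), move(1), strafe(right, 1), strafe(right, 2), turn(left)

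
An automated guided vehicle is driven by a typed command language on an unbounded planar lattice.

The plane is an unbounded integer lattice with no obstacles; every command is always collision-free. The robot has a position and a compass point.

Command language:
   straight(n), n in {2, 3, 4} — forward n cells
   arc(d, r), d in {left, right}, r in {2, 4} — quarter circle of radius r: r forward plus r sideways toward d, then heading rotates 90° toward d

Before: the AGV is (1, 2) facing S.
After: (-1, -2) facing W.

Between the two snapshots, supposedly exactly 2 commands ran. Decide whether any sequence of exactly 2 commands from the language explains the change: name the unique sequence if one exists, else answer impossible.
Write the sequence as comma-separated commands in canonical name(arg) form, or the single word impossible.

straight(2), arc(right, 2)

key: position moved to (-1,-2) AND the heading swung to W — translation plus rotation needed
initial: (1, 2) facing S
step 1 (straight(2)): (1, 0) facing S
step 2 (arc(right, 2)): (-1, -2) facing W
no other 2-command option fits: unique.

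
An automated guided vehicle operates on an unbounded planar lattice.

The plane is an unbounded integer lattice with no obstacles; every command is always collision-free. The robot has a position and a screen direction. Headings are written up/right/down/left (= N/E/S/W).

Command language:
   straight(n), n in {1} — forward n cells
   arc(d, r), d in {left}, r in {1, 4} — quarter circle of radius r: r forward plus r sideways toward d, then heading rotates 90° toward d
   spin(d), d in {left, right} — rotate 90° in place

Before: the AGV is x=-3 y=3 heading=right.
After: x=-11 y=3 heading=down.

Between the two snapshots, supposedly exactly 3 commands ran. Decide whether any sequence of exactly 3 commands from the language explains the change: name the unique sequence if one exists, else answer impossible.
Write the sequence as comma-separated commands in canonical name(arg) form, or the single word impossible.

key: cell and facing (now S) both changed — the 3 commands mix motion and turning
initial: x=-3 y=3 heading=right
step 1 (spin(left)): x=-3 y=3 heading=up
step 2 (arc(left, 4)): x=-7 y=7 heading=left
step 3 (arc(left, 4)): x=-11 y=3 heading=down
no rival 3-sequence matches.

spin(left), arc(left, 4), arc(left, 4)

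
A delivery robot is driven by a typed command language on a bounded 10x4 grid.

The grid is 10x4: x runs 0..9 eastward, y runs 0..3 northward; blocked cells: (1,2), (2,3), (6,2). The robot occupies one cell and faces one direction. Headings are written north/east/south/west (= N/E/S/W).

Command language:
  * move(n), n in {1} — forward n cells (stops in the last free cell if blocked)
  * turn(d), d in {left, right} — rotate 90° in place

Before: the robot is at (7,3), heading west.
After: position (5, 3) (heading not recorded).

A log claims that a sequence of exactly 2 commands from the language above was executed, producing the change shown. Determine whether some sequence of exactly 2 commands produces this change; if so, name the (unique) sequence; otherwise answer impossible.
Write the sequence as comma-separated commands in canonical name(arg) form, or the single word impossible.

move(1), move(1)

initial: at (7,3), heading west
step 1 (move(1)): at (6,3), heading west
step 2 (move(1)): at (5,3), heading west
no other 2-command option fits: unique.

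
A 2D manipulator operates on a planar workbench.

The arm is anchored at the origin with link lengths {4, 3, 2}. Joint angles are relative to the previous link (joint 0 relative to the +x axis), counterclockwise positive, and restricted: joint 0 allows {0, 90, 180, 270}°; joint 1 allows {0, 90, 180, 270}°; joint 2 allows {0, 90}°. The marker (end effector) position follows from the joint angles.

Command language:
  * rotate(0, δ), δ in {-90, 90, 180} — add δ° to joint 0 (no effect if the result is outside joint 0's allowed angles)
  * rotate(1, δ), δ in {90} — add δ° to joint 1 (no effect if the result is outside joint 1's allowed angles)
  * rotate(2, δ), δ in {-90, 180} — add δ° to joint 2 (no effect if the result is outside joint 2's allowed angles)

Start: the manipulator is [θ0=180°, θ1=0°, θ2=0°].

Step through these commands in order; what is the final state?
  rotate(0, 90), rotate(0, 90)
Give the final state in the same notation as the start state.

start: [θ0=180°, θ1=0°, θ2=0°]
[1] after rotate(0, 90): [θ0=270°, θ1=0°, θ2=0°]
[2] after rotate(0, 90): [θ0=0°, θ1=0°, θ2=0°]

[θ0=0°, θ1=0°, θ2=0°]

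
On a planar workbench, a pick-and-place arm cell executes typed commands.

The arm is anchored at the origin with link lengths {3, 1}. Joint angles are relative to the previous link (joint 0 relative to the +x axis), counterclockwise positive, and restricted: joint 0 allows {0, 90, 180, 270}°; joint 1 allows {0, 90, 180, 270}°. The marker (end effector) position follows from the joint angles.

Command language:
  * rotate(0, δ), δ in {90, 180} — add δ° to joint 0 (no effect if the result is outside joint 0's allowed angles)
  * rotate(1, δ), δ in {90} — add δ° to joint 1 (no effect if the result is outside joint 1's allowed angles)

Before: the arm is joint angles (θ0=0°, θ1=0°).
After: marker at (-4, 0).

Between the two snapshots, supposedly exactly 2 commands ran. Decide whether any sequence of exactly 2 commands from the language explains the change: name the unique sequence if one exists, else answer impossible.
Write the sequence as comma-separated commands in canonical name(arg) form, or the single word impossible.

rotate(0, 90), rotate(0, 90)

from: joint angles (θ0=0°, θ1=0°)
[1] after rotate(0, 90): joint angles (θ0=90°, θ1=0°)
[2] after rotate(0, 90): joint angles (θ0=180°, θ1=0°)
uniquely the one of 9 2-step routes that fits.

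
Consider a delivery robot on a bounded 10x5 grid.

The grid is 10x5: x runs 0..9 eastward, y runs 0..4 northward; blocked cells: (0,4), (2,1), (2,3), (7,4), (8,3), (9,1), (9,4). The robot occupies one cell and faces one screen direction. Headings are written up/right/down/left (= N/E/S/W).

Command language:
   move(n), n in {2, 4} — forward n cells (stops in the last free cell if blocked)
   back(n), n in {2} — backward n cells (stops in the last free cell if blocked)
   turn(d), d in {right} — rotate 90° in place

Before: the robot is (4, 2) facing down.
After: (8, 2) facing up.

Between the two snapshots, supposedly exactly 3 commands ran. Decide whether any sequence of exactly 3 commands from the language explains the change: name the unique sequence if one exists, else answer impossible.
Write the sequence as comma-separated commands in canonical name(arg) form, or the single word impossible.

impossible

checked all 3-command options: none fits.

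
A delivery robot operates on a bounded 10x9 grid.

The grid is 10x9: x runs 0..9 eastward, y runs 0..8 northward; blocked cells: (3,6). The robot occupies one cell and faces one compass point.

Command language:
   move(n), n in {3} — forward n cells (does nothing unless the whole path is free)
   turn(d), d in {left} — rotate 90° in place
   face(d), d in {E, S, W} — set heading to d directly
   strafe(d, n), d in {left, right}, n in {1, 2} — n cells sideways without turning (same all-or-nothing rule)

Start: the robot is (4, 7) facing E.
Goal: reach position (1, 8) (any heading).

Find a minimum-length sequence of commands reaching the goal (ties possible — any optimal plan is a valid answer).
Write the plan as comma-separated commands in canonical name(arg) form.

begin: (4, 7) facing E
1. strafe(left, 1) → (4, 8) facing E
2. face(W) → (4, 8) facing W
3. move(3) → (1, 8) facing W
shorter routes all fall short; 3 is best.

strafe(left, 1), face(W), move(3)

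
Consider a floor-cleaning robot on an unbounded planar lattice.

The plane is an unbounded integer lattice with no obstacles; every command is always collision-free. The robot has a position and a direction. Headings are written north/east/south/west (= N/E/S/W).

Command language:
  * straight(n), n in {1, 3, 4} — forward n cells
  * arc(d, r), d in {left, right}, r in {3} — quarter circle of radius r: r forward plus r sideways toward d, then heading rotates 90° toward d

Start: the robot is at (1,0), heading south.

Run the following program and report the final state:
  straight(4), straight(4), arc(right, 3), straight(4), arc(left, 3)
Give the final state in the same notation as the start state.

initial: at (1,0), heading south
step 1 (straight(4)): at (1,-4), heading south
step 2 (straight(4)): at (1,-8), heading south
step 3 (arc(right, 3)): at (-2,-11), heading west
step 4 (straight(4)): at (-6,-11), heading west
step 5 (arc(left, 3)): at (-9,-14), heading south

at (-9,-14), heading south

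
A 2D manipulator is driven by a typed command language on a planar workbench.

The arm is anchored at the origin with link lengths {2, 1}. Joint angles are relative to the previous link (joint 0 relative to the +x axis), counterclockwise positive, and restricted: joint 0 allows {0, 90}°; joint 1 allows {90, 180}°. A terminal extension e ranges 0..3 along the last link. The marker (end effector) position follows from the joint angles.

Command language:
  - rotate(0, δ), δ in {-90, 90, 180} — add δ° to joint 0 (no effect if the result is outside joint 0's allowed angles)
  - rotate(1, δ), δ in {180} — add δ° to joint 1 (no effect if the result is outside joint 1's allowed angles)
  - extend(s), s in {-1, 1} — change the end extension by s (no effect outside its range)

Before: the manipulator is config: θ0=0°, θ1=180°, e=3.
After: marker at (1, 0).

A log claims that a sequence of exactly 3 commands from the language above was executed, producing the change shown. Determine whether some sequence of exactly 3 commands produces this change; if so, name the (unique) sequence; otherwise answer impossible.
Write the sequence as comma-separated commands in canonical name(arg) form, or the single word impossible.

t0: config: θ0=0°, θ1=180°, e=3
[1] after extend(-1): config: θ0=0°, θ1=180°, e=2
[2] after extend(-1): config: θ0=0°, θ1=180°, e=1
[3] after extend(-1): config: θ0=0°, θ1=180°, e=0
no rival 3-sequence matches.

extend(-1), extend(-1), extend(-1)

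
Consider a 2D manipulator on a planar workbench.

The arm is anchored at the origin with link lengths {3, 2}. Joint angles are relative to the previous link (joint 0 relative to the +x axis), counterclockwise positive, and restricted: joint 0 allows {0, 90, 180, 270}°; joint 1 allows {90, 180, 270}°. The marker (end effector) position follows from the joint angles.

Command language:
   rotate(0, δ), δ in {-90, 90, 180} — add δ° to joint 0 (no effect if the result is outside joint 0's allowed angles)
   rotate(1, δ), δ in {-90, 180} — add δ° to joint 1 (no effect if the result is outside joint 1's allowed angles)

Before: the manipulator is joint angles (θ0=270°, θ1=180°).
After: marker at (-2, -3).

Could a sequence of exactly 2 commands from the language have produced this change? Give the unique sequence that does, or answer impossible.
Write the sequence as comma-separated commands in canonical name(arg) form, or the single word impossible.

key: order matters: swapping rotate(1, -90) and rotate(1, 180) lands elsewhere
start: joint angles (θ0=270°, θ1=180°)
step 1 (rotate(1, -90)): joint angles (θ0=270°, θ1=90°)
step 2 (rotate(1, 180)): joint angles (θ0=270°, θ1=270°)
uniquely the one of 25 2-step routes that fits.

rotate(1, -90), rotate(1, 180)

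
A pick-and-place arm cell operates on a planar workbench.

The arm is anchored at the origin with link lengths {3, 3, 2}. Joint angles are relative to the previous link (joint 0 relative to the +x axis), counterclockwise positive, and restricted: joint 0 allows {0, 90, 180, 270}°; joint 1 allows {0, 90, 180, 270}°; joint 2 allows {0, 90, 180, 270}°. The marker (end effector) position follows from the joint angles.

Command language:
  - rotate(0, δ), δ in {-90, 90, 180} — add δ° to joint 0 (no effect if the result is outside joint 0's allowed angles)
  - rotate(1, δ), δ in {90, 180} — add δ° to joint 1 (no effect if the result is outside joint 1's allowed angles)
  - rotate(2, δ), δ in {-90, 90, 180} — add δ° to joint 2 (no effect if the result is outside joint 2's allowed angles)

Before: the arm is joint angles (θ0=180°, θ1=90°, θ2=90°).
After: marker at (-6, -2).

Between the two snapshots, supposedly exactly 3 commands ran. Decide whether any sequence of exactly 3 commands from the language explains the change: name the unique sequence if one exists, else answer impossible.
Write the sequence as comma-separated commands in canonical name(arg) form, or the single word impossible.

rotate(1, 90), rotate(1, 90), rotate(1, 90)

t0: joint angles (θ0=180°, θ1=90°, θ2=90°)
step 1 (rotate(1, 90)): joint angles (θ0=180°, θ1=180°, θ2=90°)
step 2 (rotate(1, 90)): joint angles (θ0=180°, θ1=270°, θ2=90°)
step 3 (rotate(1, 90)): joint angles (θ0=180°, θ1=0°, θ2=90°)
no other 3-command option fits: unique.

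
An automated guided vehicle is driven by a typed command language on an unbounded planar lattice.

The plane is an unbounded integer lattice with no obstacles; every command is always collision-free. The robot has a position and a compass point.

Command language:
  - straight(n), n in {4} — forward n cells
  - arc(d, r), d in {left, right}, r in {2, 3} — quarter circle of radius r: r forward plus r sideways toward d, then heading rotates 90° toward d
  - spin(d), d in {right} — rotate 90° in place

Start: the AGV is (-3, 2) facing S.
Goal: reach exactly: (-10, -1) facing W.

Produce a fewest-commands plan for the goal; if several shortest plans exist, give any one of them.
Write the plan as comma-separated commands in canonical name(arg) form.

t0: (-3, 2) facing S
[1] after arc(right, 3): (-6, -1) facing W
[2] after straight(4): (-10, -1) facing W
no 1-step plan works, so 2 is optimal.

arc(right, 3), straight(4)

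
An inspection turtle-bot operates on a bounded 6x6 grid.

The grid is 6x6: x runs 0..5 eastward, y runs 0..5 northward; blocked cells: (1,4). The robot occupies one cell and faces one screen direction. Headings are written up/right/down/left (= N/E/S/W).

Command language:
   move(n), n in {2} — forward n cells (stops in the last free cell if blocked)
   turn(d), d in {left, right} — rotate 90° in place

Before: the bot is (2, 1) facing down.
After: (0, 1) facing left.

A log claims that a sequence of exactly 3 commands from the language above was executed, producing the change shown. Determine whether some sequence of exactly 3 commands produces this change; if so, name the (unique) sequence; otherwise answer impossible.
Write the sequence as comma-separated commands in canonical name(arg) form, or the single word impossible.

turn(right), move(2), move(2)

key: cell and facing (now W) both changed — the 3 commands mix motion and turning
from: (2, 1) facing down
step 1 (turn(right)): (2, 1) facing left
step 2 (move(2)): (0, 1) facing left
step 3 (move(2)): (0, 1) facing left
all 27 alternatives checked — unique.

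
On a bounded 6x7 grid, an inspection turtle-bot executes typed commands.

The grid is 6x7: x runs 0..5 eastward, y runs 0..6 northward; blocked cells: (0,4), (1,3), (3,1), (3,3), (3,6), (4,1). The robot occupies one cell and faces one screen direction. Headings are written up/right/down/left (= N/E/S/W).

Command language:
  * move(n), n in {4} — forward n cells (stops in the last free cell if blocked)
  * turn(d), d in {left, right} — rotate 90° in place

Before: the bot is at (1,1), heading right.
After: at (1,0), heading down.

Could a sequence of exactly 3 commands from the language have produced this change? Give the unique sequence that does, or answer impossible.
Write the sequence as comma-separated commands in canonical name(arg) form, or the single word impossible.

key: order matters: swapping turn(right) and move(4) lands elsewhere
initial: at (1,1), heading right
step 1 (turn(right)): at (1,1), heading down
step 2 (move(4)): at (1,0), heading down
step 3 (move(4)): at (1,0), heading down
uniquely the one of 27 3-step routes that fits.

turn(right), move(4), move(4)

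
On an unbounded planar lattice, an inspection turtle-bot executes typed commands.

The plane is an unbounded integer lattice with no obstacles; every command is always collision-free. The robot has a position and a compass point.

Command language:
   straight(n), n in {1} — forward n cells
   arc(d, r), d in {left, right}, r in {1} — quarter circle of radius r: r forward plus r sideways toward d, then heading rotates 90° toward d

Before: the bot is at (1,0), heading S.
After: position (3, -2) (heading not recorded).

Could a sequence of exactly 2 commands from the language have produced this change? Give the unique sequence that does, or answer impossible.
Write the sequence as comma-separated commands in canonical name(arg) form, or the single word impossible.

arc(left, 1), arc(right, 1)

key: running arc(right, 1) before arc(left, 1) would end elsewhere — order is forced
from: at (1,0), heading S
step 1 (arc(left, 1)): at (2,-1), heading E
step 2 (arc(right, 1)): at (3,-2), heading S
uniquely the one of 9 2-step routes that fits.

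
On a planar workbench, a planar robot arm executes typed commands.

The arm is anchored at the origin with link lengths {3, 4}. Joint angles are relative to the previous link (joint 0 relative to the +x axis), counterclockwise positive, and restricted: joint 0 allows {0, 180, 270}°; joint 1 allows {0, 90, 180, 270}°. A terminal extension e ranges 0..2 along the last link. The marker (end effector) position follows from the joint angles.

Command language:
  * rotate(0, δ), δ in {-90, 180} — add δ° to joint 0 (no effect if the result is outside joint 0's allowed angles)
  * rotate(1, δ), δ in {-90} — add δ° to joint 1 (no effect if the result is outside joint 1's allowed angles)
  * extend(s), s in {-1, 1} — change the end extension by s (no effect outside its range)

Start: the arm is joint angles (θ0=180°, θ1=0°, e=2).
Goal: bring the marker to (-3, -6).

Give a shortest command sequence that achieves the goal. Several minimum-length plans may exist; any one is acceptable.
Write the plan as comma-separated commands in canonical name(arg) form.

rotate(1, -90), rotate(1, -90), rotate(1, -90)

begin: joint angles (θ0=180°, θ1=0°, e=2)
t=1 rotate(1, -90) ⇒ joint angles (θ0=180°, θ1=270°, e=2)
t=2 rotate(1, -90) ⇒ joint angles (θ0=180°, θ1=180°, e=2)
t=3 rotate(1, -90) ⇒ joint angles (θ0=180°, θ1=90°, e=2)
minimal: 3 command(s), checked below 3.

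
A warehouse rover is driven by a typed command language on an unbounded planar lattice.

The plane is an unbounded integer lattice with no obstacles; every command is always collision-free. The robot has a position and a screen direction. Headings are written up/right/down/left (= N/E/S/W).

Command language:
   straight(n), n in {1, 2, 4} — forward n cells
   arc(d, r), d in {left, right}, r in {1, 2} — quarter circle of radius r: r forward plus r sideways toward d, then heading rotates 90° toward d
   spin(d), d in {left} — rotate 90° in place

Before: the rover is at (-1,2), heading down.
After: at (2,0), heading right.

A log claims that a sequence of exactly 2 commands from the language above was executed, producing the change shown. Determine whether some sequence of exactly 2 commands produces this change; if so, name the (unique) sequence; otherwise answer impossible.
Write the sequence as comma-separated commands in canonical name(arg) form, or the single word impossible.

arc(left, 2), straight(1)

key: cell and facing (now E) both changed — the 2 commands mix motion and turning
start: at (-1,2), heading down
step 1 (arc(left, 2)): at (1,0), heading right
step 2 (straight(1)): at (2,0), heading right
no other 2-command option fits: unique.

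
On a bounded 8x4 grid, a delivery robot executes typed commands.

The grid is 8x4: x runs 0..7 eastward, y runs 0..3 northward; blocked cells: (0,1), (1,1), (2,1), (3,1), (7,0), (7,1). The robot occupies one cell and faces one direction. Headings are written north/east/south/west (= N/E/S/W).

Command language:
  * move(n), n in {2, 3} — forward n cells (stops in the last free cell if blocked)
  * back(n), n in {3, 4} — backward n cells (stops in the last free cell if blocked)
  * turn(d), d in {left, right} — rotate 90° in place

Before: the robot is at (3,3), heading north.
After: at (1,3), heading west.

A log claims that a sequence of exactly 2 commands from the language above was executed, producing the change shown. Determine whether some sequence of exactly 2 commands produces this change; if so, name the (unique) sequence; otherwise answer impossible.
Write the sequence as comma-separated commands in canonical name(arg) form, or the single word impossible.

key: order matters: swapping turn(left) and move(2) lands elsewhere
t0: at (3,3), heading north
1. turn(left) → at (3,3), heading west
2. move(2) → at (1,3), heading west
all 36 alternatives checked — unique.

turn(left), move(2)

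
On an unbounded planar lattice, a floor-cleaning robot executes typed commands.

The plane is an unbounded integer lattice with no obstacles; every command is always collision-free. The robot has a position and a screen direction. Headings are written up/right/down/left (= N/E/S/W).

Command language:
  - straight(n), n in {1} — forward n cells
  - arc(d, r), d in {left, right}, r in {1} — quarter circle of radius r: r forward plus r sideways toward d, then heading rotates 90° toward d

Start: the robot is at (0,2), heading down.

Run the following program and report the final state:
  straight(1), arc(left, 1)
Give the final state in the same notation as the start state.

begin: at (0,2), heading down
1. straight(1) → at (0,1), heading down
2. arc(left, 1) → at (1,0), heading right

at (1,0), heading right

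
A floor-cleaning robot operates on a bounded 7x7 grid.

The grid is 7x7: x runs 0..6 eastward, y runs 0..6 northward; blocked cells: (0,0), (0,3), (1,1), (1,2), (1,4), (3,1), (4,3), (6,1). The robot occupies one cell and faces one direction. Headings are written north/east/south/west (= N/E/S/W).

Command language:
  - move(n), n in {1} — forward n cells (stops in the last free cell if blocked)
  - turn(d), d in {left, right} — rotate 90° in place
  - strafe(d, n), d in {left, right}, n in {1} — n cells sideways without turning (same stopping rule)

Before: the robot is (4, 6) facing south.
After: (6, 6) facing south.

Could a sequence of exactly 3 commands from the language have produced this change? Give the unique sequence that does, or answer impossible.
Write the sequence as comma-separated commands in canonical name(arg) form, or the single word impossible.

strafe(left, 1), strafe(left, 1), strafe(left, 1)

key: the third strafe(left, 1) runs into the grid edge before its full distance
start: (4, 6) facing south
step 1 (strafe(left, 1)): (5, 6) facing south
step 2 (strafe(left, 1)): (6, 6) facing south
step 3 (strafe(left, 1)): (6, 6) facing south
all 125 alternatives checked — unique.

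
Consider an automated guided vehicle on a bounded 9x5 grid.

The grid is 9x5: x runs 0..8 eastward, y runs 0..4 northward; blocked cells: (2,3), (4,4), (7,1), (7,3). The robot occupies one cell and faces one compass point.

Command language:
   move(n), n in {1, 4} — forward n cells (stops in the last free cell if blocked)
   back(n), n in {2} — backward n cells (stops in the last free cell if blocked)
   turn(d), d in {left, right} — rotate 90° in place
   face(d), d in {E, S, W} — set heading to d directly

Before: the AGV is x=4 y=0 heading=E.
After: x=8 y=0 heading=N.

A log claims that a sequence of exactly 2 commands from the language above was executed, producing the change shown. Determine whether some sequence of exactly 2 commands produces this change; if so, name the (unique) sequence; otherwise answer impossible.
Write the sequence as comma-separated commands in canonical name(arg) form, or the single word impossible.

key: cell and facing (now N) both changed — the 2 commands mix motion and turning
begin: x=4 y=0 heading=E
1. move(4) → x=8 y=0 heading=E
2. turn(left) → x=8 y=0 heading=N
no rival 2-sequence matches.

move(4), turn(left)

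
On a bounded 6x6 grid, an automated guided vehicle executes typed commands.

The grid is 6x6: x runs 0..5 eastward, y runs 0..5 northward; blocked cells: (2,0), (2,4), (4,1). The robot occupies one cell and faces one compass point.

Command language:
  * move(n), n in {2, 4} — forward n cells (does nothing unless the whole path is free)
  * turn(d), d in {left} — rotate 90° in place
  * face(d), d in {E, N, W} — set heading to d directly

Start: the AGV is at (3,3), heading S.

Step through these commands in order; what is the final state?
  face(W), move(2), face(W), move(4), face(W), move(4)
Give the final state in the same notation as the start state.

t0: at (3,3), heading S
[1] after face(W): at (3,3), heading W
[2] after move(2): at (1,3), heading W
[3] after face(W): at (1,3), heading W
[4] after move(4): at (1,3), heading W
[5] after face(W): at (1,3), heading W
[6] after move(4): at (1,3), heading W

at (1,3), heading W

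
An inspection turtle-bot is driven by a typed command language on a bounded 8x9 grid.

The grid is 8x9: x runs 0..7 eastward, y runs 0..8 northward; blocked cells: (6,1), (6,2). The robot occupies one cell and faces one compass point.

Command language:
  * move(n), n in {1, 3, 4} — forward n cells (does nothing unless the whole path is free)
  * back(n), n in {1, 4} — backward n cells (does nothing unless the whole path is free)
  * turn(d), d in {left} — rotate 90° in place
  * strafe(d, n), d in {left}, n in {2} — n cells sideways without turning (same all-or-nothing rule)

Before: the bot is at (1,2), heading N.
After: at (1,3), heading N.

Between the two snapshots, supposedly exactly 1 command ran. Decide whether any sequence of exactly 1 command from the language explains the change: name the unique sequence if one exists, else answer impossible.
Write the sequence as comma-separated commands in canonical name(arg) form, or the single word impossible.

move(1)

key: still facing N — the one step turns nothing
initial: at (1,2), heading N
t=1 move(1) ⇒ at (1,3), heading N
no rival 1-sequence matches.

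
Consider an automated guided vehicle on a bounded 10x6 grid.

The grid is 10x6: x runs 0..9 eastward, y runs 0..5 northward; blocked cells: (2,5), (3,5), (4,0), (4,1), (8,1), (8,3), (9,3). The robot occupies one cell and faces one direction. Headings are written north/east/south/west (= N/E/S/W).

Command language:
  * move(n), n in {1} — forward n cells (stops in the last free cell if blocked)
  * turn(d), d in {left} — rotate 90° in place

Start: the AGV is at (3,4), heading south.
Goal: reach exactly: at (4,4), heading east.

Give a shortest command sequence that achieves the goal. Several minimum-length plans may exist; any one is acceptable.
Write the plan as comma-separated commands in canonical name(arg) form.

start: at (3,4), heading south
t=1 turn(left) ⇒ at (3,4), heading east
t=2 move(1) ⇒ at (4,4), heading east
no 1-step plan works, so 2 is optimal.

turn(left), move(1)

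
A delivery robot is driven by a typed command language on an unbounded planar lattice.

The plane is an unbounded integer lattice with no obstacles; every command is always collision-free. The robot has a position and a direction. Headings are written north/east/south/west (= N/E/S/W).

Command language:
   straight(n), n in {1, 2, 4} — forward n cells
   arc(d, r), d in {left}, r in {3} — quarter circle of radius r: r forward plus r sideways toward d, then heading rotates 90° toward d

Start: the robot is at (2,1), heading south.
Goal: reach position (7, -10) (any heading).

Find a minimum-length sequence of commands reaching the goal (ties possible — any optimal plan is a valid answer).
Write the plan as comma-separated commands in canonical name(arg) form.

initial: at (2,1), heading south
t=1 straight(4) ⇒ at (2,-3), heading south
t=2 straight(4) ⇒ at (2,-7), heading south
t=3 arc(left, 3) ⇒ at (5,-10), heading east
t=4 straight(2) ⇒ at (7,-10), heading east
nothing shorter than 4 reaches the goal.

straight(4), straight(4), arc(left, 3), straight(2)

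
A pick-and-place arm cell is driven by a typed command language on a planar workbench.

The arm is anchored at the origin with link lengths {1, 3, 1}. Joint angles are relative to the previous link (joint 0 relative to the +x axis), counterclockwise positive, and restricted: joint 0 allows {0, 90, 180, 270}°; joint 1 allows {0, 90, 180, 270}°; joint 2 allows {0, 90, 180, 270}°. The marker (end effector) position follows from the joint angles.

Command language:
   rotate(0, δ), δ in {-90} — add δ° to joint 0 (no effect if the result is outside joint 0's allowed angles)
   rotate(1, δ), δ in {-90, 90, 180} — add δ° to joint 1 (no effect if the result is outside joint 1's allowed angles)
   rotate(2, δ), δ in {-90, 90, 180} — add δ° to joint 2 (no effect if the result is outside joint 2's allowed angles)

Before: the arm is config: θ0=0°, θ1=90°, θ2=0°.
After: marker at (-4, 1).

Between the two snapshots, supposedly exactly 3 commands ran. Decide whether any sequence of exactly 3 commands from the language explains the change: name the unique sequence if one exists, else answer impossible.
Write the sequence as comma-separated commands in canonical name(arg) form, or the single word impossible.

rotate(0, -90), rotate(0, -90), rotate(0, -90)

initial: config: θ0=0°, θ1=90°, θ2=0°
t=1 rotate(0, -90) ⇒ config: θ0=270°, θ1=90°, θ2=0°
t=2 rotate(0, -90) ⇒ config: θ0=180°, θ1=90°, θ2=0°
t=3 rotate(0, -90) ⇒ config: θ0=90°, θ1=90°, θ2=0°
uniquely the one of 343 3-step routes that fits.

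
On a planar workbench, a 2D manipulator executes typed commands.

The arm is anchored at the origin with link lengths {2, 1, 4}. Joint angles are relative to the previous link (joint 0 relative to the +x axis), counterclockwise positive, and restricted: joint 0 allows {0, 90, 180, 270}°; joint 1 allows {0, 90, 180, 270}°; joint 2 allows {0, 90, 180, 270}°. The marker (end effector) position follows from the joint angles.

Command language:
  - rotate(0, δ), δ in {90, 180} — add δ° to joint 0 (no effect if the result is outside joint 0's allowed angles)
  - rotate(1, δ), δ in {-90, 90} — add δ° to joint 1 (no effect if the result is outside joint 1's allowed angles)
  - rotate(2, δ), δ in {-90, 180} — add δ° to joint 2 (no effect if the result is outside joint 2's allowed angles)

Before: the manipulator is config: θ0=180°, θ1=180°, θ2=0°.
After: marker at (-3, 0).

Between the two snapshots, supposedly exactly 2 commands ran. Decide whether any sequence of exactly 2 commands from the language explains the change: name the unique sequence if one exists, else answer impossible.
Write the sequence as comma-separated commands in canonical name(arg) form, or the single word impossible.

start: config: θ0=180°, θ1=180°, θ2=0°
1. rotate(0, 90) → config: θ0=270°, θ1=180°, θ2=0°
2. rotate(0, 90) → config: θ0=0°, θ1=180°, θ2=0°
uniquely the one of 36 2-step routes that fits.

rotate(0, 90), rotate(0, 90)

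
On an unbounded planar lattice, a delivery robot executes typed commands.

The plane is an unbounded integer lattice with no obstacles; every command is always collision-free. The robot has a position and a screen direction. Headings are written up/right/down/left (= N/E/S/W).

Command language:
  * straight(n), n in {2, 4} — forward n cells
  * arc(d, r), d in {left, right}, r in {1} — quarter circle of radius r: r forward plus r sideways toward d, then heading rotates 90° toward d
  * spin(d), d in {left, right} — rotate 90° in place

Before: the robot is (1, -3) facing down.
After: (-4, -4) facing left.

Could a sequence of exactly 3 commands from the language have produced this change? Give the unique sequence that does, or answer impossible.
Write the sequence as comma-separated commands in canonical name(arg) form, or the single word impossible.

key: position moved to (-4,-4) AND the heading swung to W — translation plus rotation needed
begin: (1, -3) facing down
[1] after arc(right, 1): (0, -4) facing left
[2] after straight(2): (-2, -4) facing left
[3] after straight(2): (-4, -4) facing left
no other 3-command option fits: unique.

arc(right, 1), straight(2), straight(2)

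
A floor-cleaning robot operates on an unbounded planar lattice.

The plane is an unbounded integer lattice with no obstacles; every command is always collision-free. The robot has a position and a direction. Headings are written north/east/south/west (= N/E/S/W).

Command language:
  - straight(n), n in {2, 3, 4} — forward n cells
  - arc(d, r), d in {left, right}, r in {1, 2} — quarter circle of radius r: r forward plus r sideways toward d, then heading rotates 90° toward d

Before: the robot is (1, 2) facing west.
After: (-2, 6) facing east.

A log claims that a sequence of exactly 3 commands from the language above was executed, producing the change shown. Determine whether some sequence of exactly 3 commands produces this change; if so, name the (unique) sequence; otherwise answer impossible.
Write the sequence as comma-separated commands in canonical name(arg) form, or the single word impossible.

straight(3), arc(right, 2), arc(right, 2)

key: cell and facing (now E) both changed — the 3 commands mix motion and turning
begin: (1, 2) facing west
1. straight(3) → (-2, 2) facing west
2. arc(right, 2) → (-4, 4) facing north
3. arc(right, 2) → (-2, 6) facing east
no other 3-command option fits: unique.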